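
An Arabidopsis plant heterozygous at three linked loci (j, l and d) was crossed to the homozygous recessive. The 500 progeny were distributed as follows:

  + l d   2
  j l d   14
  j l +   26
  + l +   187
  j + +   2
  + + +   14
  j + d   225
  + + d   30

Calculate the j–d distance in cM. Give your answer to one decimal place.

The two most frequent reciprocal classes, j + d and + l +, are the parental types, so the F1 was j + d / + l +.
The two rarest classes, j + + and + l d, are the double crossovers. Comparing them with the parentals, only the d allele has switched, so d is the middle locus and the order is l – d – j.
Crossovers in the d–j interval produce the single-crossover classes + + d and j l + (30 + 26 = 56) plus the double crossovers (4).
RF(d–j) = (56 + 4) / 500 = 60/500 = 0.1200 → 12.0 cM.

12.0 cM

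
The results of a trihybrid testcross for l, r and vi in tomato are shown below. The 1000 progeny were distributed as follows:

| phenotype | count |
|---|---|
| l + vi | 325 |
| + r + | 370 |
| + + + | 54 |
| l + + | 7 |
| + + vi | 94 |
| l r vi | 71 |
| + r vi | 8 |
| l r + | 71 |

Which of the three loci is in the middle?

vi

The two most frequent reciprocal classes, + r + and l + vi, are the parental types, so the F1 was + r + / l + vi.
The two rarest classes, + r vi and l + +, are the double crossovers. Comparing them with the parentals, only the vi allele has switched, so vi is the middle locus and the order is l – vi – r.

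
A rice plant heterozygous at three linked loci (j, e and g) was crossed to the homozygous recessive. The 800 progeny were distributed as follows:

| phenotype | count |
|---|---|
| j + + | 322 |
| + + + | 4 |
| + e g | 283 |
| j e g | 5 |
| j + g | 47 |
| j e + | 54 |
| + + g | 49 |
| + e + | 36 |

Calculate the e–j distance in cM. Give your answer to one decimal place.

14.0 cM

The two most frequent reciprocal classes, + e g and j + +, are the parental types, so the F1 was + e g / j + +.
The two rarest classes, j e g and + + +, are the double crossovers. Comparing them with the parentals, only the j allele has switched, so j is the middle locus and the order is g – j – e.
Crossovers in the j–e interval produce the single-crossover classes + + g and j e + (49 + 54 = 103) plus the double crossovers (9).
RF(j–e) = (103 + 9) / 800 = 112/800 = 0.1400 → 14.0 cM.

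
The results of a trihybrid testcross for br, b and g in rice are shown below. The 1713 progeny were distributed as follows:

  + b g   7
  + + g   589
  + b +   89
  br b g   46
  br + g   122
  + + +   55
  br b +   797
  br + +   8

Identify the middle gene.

b

The two most frequent reciprocal classes, + + g and br b +, are the parental types, so the F1 was + + g / br b +.
The two rarest classes, + b g and br + +, are the double crossovers. Comparing them with the parentals, only the b allele has switched, so b is the middle locus and the order is br – b – g.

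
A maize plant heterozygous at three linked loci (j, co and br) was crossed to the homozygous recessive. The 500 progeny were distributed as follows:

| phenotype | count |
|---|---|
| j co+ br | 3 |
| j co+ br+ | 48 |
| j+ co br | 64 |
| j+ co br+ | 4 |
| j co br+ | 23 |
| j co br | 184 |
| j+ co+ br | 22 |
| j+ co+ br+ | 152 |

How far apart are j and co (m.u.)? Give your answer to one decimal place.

The two most frequent reciprocal classes, j co br and j+ co+ br+, are the parental types, so the F1 was j co br / j+ co+ br+.
The two rarest classes, j co+ br and j+ co br+, are the double crossovers. Comparing them with the parentals, only the co allele has switched, so co is the middle locus and the order is br – co – j.
Crossovers in the co–j interval produce the single-crossover classes j+ co br and j co+ br+ (64 + 48 = 112) plus the double crossovers (7).
RF(co–j) = (112 + 7) / 500 = 119/500 = 0.2380 → 23.8 m.u.

23.8 m.u.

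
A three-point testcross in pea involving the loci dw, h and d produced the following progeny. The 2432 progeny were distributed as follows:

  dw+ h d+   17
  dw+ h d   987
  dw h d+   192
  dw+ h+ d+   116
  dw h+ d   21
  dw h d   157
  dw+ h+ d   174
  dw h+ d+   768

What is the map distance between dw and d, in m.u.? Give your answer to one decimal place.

The two most frequent reciprocal classes, dw h+ d+ and dw+ h d, are the parental types, so the F1 was dw h+ d+ / dw+ h d.
The two rarest classes, dw h+ d and dw+ h d+, are the double crossovers. Comparing them with the parentals, only the d allele has switched, so d is the middle locus and the order is h – d – dw.
Crossovers in the d–dw interval produce the single-crossover classes dw+ h+ d+ and dw h d (116 + 157 = 273) plus the double crossovers (38).
RF(d–dw) = (273 + 38) / 2432 = 311/2432 = 0.1279 → 12.8 m.u.

12.8 m.u.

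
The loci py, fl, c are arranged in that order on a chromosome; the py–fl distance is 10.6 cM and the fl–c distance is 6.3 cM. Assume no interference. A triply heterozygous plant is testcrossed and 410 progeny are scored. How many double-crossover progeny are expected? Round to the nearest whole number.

3

Map distances give recombination frequencies of 0.106 and 0.063 for the two intervals.
With no interference, expected double-crossover frequency = 0.106 × 0.063 = 0.00668.
Expected number = 0.00668 × 410 = 2.74 ≈ 3.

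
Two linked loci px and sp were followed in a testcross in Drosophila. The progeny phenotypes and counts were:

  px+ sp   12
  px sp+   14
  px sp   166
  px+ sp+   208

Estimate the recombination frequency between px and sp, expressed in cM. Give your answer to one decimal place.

6.5 cM

The two most frequent classes, px+ sp+ (208) and px sp (166), are the parental types, so the F1 was px+ sp+ / px sp.
The recombinant classes are px+ sp and px sp+: 12 + 14 = 26.
Recombination frequency = 26/400 = 0.0650 ≈ 6.5%, i.e. 6.5 cM.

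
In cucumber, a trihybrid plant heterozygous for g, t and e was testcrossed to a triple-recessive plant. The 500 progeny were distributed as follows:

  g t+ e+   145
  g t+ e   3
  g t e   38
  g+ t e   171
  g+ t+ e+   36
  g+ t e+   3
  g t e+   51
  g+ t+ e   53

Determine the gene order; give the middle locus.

The two most frequent reciprocal classes, g t+ e+ and g+ t e, are the parental types, so the F1 was g t+ e+ / g+ t e.
The two rarest classes, g t+ e and g+ t e+, are the double crossovers. Comparing them with the parentals, only the e allele has switched, so e is the middle locus and the order is t – e – g.

e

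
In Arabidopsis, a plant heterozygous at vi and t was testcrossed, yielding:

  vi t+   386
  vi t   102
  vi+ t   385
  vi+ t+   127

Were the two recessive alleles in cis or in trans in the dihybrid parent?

trans

The two most frequent classes are vi+ t (385) and vi t+ (386); these are the parental (non-recombinant) types.
So the F1 carried vi+ t on one chromosome and vi t+ on the other — the recessive alleles are on opposite chromosomes (trans / repulsion).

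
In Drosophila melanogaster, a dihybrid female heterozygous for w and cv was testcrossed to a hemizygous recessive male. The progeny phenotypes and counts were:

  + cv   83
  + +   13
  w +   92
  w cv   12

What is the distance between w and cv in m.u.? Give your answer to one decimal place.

The two most frequent classes, + cv (83) and w + (92), are the parental types, so the F1 was + cv / w +.
The recombinant classes are + + and w cv: 13 + 12 = 25.
Recombination frequency = 25/200 = 0.1250 ≈ 12.5%, i.e. 12.5 m.u.

12.5 m.u.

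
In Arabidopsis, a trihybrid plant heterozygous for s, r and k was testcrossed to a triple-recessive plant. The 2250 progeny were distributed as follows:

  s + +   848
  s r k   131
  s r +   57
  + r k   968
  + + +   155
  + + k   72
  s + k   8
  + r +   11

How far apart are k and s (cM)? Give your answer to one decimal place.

13.6 cM

The two most frequent reciprocal classes, s + + and + r k, are the parental types, so the F1 was s + + / + r k.
The two rarest classes, s + k and + r +, are the double crossovers. Comparing them with the parentals, only the k allele has switched, so k is the middle locus and the order is r – k – s.
Crossovers in the k–s interval produce the single-crossover classes + + + and s r k (155 + 131 = 286) plus the double crossovers (19).
RF(k–s) = (286 + 19) / 2250 = 305/2250 = 0.1356 → 13.6 cM.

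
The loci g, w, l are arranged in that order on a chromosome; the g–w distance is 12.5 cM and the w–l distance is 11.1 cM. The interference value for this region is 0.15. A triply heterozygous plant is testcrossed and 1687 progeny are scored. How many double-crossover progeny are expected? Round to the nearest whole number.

Map distances give recombination frequencies of 0.125 and 0.111 for the two intervals.
With interference 0.15 (so coincidence = 0.85), expected double-crossover frequency = 0.125 × 0.111 × 0.85 = 0.01179.
Expected number = 0.01179 × 1687 = 19.90 ≈ 20.

20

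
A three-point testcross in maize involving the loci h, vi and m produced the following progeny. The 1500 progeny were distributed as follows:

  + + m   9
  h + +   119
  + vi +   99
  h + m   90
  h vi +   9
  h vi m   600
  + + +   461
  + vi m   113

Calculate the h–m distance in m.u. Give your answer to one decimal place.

The two most frequent reciprocal classes, + + + and h vi m, are the parental types, so the F1 was + + + / h vi m.
The two rarest classes, + + m and h vi +, are the double crossovers. Comparing them with the parentals, only the m allele has switched, so m is the middle locus and the order is vi – m – h.
Crossovers in the m–h interval produce the single-crossover classes h + + and + vi m (119 + 113 = 232) plus the double crossovers (18).
RF(m–h) = (232 + 18) / 1500 = 250/1500 = 0.1667 → 16.7 m.u.

16.7 m.u.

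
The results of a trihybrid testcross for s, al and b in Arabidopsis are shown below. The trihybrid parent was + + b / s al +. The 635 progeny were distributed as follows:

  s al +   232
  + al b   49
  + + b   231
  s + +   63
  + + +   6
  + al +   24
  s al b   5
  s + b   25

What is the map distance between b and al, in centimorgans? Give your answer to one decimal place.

The two rarest classes, + + + and s al b, are the double crossovers. Comparing them with the parentals, only the b allele has switched, so b is the middle locus and the order is al – b – s.
Crossovers in the al–b interval produce the single-crossover classes + al b and s + + (49 + 63 = 112) plus the double crossovers (11).
RF(al–b) = (112 + 11) / 635 = 123/635 = 0.1937 → 19.4 centimorgans.

19.4 centimorgans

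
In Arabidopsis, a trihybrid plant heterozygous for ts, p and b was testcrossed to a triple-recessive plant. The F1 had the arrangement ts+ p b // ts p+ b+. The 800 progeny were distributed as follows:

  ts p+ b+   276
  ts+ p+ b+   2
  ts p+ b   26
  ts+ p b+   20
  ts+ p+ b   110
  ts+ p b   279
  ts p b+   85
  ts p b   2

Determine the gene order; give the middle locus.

The two rarest classes, ts p b and ts+ p+ b+, are the double crossovers. Comparing them with the parentals, only the ts allele has switched, so ts is the middle locus and the order is b – ts – p.

ts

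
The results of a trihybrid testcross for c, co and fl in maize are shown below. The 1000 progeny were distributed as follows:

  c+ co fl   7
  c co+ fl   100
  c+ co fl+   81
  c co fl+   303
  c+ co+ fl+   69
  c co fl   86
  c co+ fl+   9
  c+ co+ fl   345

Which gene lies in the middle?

The two most frequent reciprocal classes, c co fl+ and c+ co+ fl, are the parental types, so the F1 was c co fl+ / c+ co+ fl.
The two rarest classes, c co+ fl+ and c+ co fl, are the double crossovers. Comparing them with the parentals, only the co allele has switched, so co is the middle locus and the order is fl – co – c.

co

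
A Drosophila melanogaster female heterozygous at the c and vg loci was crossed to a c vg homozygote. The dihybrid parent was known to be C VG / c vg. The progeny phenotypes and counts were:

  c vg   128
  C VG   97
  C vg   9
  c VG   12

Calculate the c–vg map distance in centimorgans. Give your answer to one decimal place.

8.5 centimorgans

The recombinant classes are C vg and c VG: 9 + 12 = 21.
Recombination frequency = 21/246 = 0.0854 ≈ 8.5%, i.e. 8.5 centimorgans.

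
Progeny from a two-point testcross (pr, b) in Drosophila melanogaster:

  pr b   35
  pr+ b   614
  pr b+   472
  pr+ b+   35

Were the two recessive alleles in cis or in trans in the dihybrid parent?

The two most frequent classes are pr+ b (614) and pr b+ (472); these are the parental (non-recombinant) types.
So the F1 carried pr+ b on one chromosome and pr b+ on the other — the recessive alleles are on opposite chromosomes (trans / repulsion).

trans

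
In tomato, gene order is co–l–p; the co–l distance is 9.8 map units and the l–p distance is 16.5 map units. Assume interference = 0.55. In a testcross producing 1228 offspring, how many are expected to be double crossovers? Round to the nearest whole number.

Map distances give recombination frequencies of 0.098 and 0.165 for the two intervals.
With interference 0.55 (so coincidence = 0.45), expected double-crossover frequency = 0.098 × 0.165 × 0.45 = 0.00728.
Expected number = 0.00728 × 1228 = 8.94 ≈ 9.

9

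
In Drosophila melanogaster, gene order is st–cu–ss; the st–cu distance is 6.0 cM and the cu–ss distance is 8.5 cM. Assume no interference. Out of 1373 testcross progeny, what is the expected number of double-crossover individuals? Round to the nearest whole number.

7

Map distances give recombination frequencies of 0.060 and 0.085 for the two intervals.
With no interference, expected double-crossover frequency = 0.060 × 0.085 = 0.00510.
Expected number = 0.00510 × 1373 = 7.00 ≈ 7.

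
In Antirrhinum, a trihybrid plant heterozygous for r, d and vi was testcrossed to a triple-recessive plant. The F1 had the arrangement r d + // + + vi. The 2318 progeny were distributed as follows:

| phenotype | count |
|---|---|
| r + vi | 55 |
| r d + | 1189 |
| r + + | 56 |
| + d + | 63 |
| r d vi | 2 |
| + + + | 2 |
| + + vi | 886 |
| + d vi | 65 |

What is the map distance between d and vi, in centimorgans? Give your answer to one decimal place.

The two rarest classes, r d vi and + + +, are the double crossovers. Comparing them with the parentals, only the vi allele has switched, so vi is the middle locus and the order is r – vi – d.
Crossovers in the vi–d interval produce the single-crossover classes r + + and + d vi (56 + 65 = 121) plus the double crossovers (4).
RF(vi–d) = (121 + 4) / 2318 = 125/2318 = 0.0539 → 5.4 centimorgans.

5.4 centimorgans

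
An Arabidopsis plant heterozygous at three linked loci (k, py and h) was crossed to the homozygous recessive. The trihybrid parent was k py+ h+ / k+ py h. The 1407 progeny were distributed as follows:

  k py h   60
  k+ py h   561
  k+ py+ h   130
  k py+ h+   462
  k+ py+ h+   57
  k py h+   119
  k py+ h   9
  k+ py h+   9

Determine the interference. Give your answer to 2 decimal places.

The two rarest classes, k py+ h and k+ py h+, are the double crossovers. Comparing them with the parentals, only the h allele has switched, so h is the middle locus and the order is k – h – py.
k–h: (117 + 18)/1407 = 0.0959; h–py: (249 + 18)/1407 = 0.1898.
Expected DCO frequency = 0.0959 × 0.1898 ≈ 0.01820; observed = 18/1407 ≈ 0.01279.
Coefficient of coincidence = 0.01279/0.01820 ≈ 0.70; interference = 1 − 0.70 = 0.30.

0.30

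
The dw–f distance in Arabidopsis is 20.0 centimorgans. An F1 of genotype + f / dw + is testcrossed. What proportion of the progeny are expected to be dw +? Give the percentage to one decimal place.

A map distance of 20.0 centimorgans corresponds to a recombination frequency of 0.200.
The F1 is + f / dw +, so dw + is a parental gamete class with expected frequency (1 − r)/2 = 0.800/2 = 0.4000.
That is 0.4000 = 40.0% of the progeny.

40.0%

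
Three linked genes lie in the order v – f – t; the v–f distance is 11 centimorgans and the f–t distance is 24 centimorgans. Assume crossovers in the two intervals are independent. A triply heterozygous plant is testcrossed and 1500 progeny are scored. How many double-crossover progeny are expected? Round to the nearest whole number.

40

Map distances give recombination frequencies of 0.110 and 0.240 for the two intervals.
With no interference, expected double-crossover frequency = 0.110 × 0.240 = 0.02640.
Expected number = 0.02640 × 1500 = 39.60 ≈ 40.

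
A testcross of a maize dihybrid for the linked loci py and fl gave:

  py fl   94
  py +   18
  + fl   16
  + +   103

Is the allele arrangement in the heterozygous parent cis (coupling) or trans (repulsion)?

The two most frequent classes are + + (103) and py fl (94); these are the parental (non-recombinant) types.
So the F1 carried + + on one chromosome and py fl on the other — the recessive alleles are on the same chromosome (cis / coupling).

cis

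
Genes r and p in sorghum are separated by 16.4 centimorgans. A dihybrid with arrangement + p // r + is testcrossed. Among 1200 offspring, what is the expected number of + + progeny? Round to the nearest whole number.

98

A map distance of 16.4 centimorgans corresponds to a recombination frequency of 0.164.
The F1 is + p / r +, so + + is a recombinant gamete class with expected frequency r/2 = 0.164/2 = 0.0820.
Expected number = 0.0820 × 1200 = 98.40 ≈ 98.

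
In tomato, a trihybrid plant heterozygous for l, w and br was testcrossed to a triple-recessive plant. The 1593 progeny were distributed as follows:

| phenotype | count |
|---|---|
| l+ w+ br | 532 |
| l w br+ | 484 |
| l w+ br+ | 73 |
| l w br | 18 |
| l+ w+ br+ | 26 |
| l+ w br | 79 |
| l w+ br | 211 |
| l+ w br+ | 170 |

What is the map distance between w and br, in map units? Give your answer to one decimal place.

The two most frequent reciprocal classes, l w br+ and l+ w+ br, are the parental types, so the F1 was l w br+ / l+ w+ br.
The two rarest classes, l w br and l+ w+ br+, are the double crossovers. Comparing them with the parentals, only the br allele has switched, so br is the middle locus and the order is l – br – w.
Crossovers in the br–w interval produce the single-crossover classes l w+ br+ and l+ w br (73 + 79 = 152) plus the double crossovers (44).
RF(br–w) = (152 + 44) / 1593 = 196/1593 = 0.1230 → 12.3 map units.

12.3 map units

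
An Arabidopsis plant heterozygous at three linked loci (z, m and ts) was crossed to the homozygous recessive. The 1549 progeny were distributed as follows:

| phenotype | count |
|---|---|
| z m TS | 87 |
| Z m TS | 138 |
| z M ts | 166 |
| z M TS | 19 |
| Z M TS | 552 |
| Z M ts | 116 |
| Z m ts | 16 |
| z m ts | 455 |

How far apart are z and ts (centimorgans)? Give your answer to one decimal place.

The two most frequent reciprocal classes, z m ts and Z M TS, are the parental types, so the F1 was z m ts / Z M TS.
The two rarest classes, Z m ts and z M TS, are the double crossovers. Comparing them with the parentals, only the z allele has switched, so z is the middle locus and the order is ts – z – m.
Crossovers in the ts–z interval produce the single-crossover classes z m TS and Z M ts (87 + 116 = 203) plus the double crossovers (35).
RF(ts–z) = (203 + 35) / 1549 = 238/1549 = 0.1536 → 15.4 centimorgans.

15.4 centimorgans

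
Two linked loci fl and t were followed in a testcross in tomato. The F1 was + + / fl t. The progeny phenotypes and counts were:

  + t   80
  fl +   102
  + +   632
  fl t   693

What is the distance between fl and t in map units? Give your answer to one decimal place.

The recombinant classes are + t and fl +: 80 + 102 = 182.
Recombination frequency = 182/1507 = 0.1208 ≈ 12.1%, i.e. 12.1 map units.

12.1 map units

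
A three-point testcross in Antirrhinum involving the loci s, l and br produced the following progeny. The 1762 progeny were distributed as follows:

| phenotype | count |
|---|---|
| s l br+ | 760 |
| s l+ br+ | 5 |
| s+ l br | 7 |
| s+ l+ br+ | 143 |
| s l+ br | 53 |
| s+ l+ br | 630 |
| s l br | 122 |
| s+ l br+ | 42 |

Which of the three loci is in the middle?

The two most frequent reciprocal classes, s l br+ and s+ l+ br, are the parental types, so the F1 was s l br+ / s+ l+ br.
The two rarest classes, s l+ br+ and s+ l br, are the double crossovers. Comparing them with the parentals, only the l allele has switched, so l is the middle locus and the order is s – l – br.

l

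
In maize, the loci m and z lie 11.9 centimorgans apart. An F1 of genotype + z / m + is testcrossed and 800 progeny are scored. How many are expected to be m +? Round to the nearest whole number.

A map distance of 11.9 centimorgans corresponds to a recombination frequency of 0.119.
The F1 is + z / m +, so m + is a parental gamete class with expected frequency (1 − r)/2 = 0.881/2 = 0.4405.
Expected number = 0.4405 × 800 = 352.40 ≈ 352.

352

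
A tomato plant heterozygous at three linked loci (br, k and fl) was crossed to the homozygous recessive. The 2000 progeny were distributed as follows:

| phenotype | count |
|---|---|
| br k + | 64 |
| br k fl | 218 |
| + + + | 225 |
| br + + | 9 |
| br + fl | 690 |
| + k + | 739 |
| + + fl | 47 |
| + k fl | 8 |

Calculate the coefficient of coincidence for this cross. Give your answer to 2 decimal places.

0.58

The two most frequent reciprocal classes, br + fl and + k +, are the parental types, so the F1 was br + fl / + k +.
The two rarest classes, br + + and + k fl, are the double crossovers. Comparing them with the parentals, only the fl allele has switched, so fl is the middle locus and the order is br – fl – k.
br–fl: (111 + 17)/2000 = 0.0640; fl–k: (443 + 17)/2000 = 0.2300.
Expected DCO frequency = 0.0640 × 0.2300 ≈ 0.01472; observed = 17/2000 ≈ 0.00850.
Coefficient of coincidence = 0.00850/0.01472 ≈ 0.58.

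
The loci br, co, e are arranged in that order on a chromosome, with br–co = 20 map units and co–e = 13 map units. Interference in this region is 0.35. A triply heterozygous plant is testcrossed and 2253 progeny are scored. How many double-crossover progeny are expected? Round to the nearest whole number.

Map distances give recombination frequencies of 0.200 and 0.130 for the two intervals.
With interference 0.35 (so coincidence = 0.65), expected double-crossover frequency = 0.200 × 0.130 × 0.65 = 0.01690.
Expected number = 0.01690 × 2253 = 38.08 ≈ 38.

38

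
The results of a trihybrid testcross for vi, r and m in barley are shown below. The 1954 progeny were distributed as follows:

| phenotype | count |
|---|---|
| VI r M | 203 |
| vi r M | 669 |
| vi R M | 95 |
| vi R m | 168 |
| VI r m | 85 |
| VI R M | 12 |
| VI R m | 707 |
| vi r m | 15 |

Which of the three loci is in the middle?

The two most frequent reciprocal classes, vi r M and VI R m, are the parental types, so the F1 was vi r M / VI R m.
The two rarest classes, vi r m and VI R M, are the double crossovers. Comparing them with the parentals, only the m allele has switched, so m is the middle locus and the order is vi – m – r.

m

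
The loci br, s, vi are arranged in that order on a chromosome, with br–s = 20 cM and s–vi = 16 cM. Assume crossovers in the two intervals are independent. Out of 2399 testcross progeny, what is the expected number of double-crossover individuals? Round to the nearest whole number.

Map distances give recombination frequencies of 0.200 and 0.160 for the two intervals.
With no interference, expected double-crossover frequency = 0.200 × 0.160 = 0.03200.
Expected number = 0.03200 × 2399 = 76.77 ≈ 77.

77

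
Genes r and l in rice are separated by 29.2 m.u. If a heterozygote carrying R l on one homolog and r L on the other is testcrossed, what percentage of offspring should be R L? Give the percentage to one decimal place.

14.6%

A map distance of 29.2 m.u. corresponds to a recombination frequency of 0.292.
The F1 is R l / r L, so R L is a recombinant gamete class with expected frequency r/2 = 0.292/2 = 0.1460.
That is 0.1460 = 14.6% of the progeny.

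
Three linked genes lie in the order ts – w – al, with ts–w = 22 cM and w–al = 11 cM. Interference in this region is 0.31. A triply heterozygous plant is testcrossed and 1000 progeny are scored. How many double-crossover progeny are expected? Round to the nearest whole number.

Map distances give recombination frequencies of 0.220 and 0.110 for the two intervals.
With interference 0.31 (so coincidence = 0.69), expected double-crossover frequency = 0.220 × 0.110 × 0.69 = 0.01670.
Expected number = 0.01670 × 1000 = 16.70 ≈ 17.

17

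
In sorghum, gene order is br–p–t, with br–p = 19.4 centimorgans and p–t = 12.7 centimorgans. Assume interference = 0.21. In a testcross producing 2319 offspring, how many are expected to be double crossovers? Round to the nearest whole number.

Map distances give recombination frequencies of 0.194 and 0.127 for the two intervals.
With interference 0.21 (so coincidence = 0.79), expected double-crossover frequency = 0.194 × 0.127 × 0.79 = 0.01946.
Expected number = 0.01946 × 2319 = 45.14 ≈ 45.

45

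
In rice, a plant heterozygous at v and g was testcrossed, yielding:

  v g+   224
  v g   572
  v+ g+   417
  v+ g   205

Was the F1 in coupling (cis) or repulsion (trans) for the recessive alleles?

cis

The two most frequent classes are v+ g+ (417) and v g (572); these are the parental (non-recombinant) types.
So the F1 carried v+ g+ on one chromosome and v g on the other — the recessive alleles are on the same chromosome (cis / coupling).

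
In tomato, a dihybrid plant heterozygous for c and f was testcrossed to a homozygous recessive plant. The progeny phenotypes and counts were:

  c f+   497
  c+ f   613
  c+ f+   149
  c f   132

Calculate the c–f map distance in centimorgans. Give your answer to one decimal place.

The two most frequent classes, c+ f (613) and c f+ (497), are the parental types, so the F1 was c+ f / c f+.
The recombinant classes are c+ f+ and c f: 149 + 132 = 281.
Recombination frequency = 281/1391 = 0.2020 ≈ 20.2%, i.e. 20.2 centimorgans.

20.2 centimorgans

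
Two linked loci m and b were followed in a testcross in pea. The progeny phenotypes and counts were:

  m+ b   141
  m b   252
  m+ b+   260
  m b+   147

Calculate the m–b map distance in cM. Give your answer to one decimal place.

The two most frequent classes, m+ b+ (260) and m b (252), are the parental types, so the F1 was m+ b+ / m b.
The recombinant classes are m+ b and m b+: 141 + 147 = 288.
Recombination frequency = 288/800 = 0.3600 ≈ 36.0%, i.e. 36.0 cM.

36.0 cM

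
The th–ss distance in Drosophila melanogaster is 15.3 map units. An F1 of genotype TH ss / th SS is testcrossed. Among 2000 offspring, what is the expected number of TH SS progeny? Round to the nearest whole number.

A map distance of 15.3 map units corresponds to a recombination frequency of 0.153.
The F1 is TH ss / th SS, so TH SS is a recombinant gamete class with expected frequency r/2 = 0.153/2 = 0.0765.
Expected number = 0.0765 × 2000 = 153.00 ≈ 153.

153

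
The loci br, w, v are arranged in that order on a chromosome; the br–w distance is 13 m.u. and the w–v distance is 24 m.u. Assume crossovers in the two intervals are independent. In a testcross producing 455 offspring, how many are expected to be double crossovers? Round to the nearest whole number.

14

Map distances give recombination frequencies of 0.130 and 0.240 for the two intervals.
With no interference, expected double-crossover frequency = 0.130 × 0.240 = 0.03120.
Expected number = 0.03120 × 455 = 14.20 ≈ 14.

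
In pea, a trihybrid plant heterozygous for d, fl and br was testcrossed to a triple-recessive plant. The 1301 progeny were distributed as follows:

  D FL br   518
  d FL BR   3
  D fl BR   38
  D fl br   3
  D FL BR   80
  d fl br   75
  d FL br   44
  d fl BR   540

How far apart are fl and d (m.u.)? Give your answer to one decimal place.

The two most frequent reciprocal classes, D FL br and d fl BR, are the parental types, so the F1 was D FL br / d fl BR.
The two rarest classes, D fl br and d FL BR, are the double crossovers. Comparing them with the parentals, only the fl allele has switched, so fl is the middle locus and the order is br – fl – d.
Crossovers in the fl–d interval produce the single-crossover classes d FL br and D fl BR (44 + 38 = 82) plus the double crossovers (6).
RF(fl–d) = (82 + 6) / 1301 = 88/1301 = 0.0676 → 6.8 m.u.

6.8 m.u.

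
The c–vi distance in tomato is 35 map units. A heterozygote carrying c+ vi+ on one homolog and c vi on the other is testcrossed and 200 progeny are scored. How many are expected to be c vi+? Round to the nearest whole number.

A map distance of 35 map units corresponds to a recombination frequency of 0.350.
The F1 is c+ vi+ / c vi, so c vi+ is a recombinant gamete class with expected frequency r/2 = 0.350/2 = 0.1750.
Expected number = 0.1750 × 200 = 35.00 ≈ 35.

35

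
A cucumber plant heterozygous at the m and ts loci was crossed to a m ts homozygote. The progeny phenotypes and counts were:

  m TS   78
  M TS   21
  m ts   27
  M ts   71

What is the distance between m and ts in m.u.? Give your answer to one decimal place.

24.4 m.u.

The two most frequent classes, M ts (71) and m TS (78), are the parental types, so the F1 was M ts / m TS.
The recombinant classes are M TS and m ts: 21 + 27 = 48.
Recombination frequency = 48/197 = 0.2437 ≈ 24.4%, i.e. 24.4 m.u.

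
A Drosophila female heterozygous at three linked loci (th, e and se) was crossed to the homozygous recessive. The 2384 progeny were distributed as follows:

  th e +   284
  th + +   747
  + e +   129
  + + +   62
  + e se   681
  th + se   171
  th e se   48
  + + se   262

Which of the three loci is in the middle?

th

The two most frequent reciprocal classes, th + + and + e se, are the parental types, so the F1 was th + + / + e se.
The two rarest classes, + + + and th e se, are the double crossovers. Comparing them with the parentals, only the th allele has switched, so th is the middle locus and the order is e – th – se.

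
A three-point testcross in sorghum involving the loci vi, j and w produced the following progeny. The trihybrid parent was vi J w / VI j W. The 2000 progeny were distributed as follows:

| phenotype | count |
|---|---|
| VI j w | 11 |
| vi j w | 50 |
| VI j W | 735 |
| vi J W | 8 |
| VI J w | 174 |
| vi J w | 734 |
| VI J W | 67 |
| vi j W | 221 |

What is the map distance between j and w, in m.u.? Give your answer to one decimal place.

The two rarest classes, vi J W and VI j w, are the double crossovers. Comparing them with the parentals, only the w allele has switched, so w is the middle locus and the order is j – w – vi.
Crossovers in the j–w interval produce the single-crossover classes vi j w and VI J W (50 + 67 = 117) plus the double crossovers (19).
RF(j–w) = (117 + 19) / 2000 = 136/2000 = 0.0680 → 6.8 m.u.

6.8 m.u.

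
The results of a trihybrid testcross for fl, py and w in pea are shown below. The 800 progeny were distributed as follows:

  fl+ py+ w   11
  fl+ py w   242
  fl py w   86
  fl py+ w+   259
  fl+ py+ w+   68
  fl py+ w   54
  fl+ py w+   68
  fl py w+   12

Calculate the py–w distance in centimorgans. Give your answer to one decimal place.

The two most frequent reciprocal classes, fl+ py w and fl py+ w+, are the parental types, so the F1 was fl+ py w / fl py+ w+.
The two rarest classes, fl+ py+ w and fl py w+, are the double crossovers. Comparing them with the parentals, only the py allele has switched, so py is the middle locus and the order is w – py – fl.
Crossovers in the w–py interval produce the single-crossover classes fl+ py w+ and fl py+ w (68 + 54 = 122) plus the double crossovers (23).
RF(w–py) = (122 + 23) / 800 = 145/800 = 0.1812 → 18.1 centimorgans.

18.1 centimorgans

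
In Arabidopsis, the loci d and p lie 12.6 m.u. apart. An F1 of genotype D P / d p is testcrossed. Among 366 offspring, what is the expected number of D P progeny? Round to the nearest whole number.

160

A map distance of 12.6 m.u. corresponds to a recombination frequency of 0.126.
The F1 is D P / d p, so D P is a parental gamete class with expected frequency (1 − r)/2 = 0.874/2 = 0.4370.
Expected number = 0.4370 × 366 = 159.94 ≈ 160.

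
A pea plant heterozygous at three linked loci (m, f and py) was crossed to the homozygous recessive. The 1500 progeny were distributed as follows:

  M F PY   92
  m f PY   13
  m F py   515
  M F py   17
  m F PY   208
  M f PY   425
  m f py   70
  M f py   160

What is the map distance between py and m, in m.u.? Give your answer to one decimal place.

26.5 m.u.

The two most frequent reciprocal classes, m F py and M f PY, are the parental types, so the F1 was m F py / M f PY.
The two rarest classes, M F py and m f PY, are the double crossovers. Comparing them with the parentals, only the m allele has switched, so m is the middle locus and the order is py – m – f.
Crossovers in the py–m interval produce the single-crossover classes m F PY and M f py (208 + 160 = 368) plus the double crossovers (30).
RF(py–m) = (368 + 30) / 1500 = 398/1500 = 0.2653 → 26.5 m.u.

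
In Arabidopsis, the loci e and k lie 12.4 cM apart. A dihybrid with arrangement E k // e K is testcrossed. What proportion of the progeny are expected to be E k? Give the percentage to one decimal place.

A map distance of 12.4 cM corresponds to a recombination frequency of 0.124.
The F1 is E k / e K, so E k is a parental gamete class with expected frequency (1 − r)/2 = 0.876/2 = 0.4380.
That is 0.4380 = 43.8% of the progeny.

43.8%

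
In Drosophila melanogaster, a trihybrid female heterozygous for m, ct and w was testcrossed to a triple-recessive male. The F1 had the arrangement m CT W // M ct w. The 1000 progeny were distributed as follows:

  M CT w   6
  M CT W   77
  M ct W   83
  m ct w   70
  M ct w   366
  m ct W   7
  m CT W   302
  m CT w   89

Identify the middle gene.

ct

The two rarest classes, m ct W and M CT w, are the double crossovers. Comparing them with the parentals, only the ct allele has switched, so ct is the middle locus and the order is m – ct – w.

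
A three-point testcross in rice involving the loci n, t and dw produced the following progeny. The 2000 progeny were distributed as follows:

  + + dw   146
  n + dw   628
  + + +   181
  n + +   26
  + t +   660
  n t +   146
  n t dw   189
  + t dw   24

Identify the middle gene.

The two most frequent reciprocal classes, n + dw and + t +, are the parental types, so the F1 was n + dw / + t +.
The two rarest classes, n + + and + t dw, are the double crossovers. Comparing them with the parentals, only the dw allele has switched, so dw is the middle locus and the order is t – dw – n.

dw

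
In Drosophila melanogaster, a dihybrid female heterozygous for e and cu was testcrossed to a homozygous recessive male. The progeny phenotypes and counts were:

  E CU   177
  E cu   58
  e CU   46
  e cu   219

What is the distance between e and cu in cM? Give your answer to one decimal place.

20.8 cM

The two most frequent classes, E CU (177) and e cu (219), are the parental types, so the F1 was E CU / e cu.
The recombinant classes are E cu and e CU: 58 + 46 = 104.
Recombination frequency = 104/500 = 0.2080 ≈ 20.8%, i.e. 20.8 cM.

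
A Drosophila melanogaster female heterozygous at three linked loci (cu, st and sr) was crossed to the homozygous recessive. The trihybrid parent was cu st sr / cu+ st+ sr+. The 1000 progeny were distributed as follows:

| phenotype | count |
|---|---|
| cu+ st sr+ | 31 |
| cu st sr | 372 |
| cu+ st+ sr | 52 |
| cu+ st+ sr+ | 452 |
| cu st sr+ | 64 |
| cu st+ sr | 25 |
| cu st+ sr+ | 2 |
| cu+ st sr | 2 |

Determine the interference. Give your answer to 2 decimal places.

The two rarest classes, cu+ st sr and cu st+ sr+, are the double crossovers. Comparing them with the parentals, only the cu allele has switched, so cu is the middle locus and the order is st – cu – sr.
st–cu: (56 + 4)/1000 = 0.0600; cu–sr: (116 + 4)/1000 = 0.1200.
Expected DCO frequency = 0.0600 × 0.1200 ≈ 0.00720; observed = 4/1000 ≈ 0.00400.
Coefficient of coincidence = 0.00400/0.00720 ≈ 0.56; interference = 1 − 0.56 = 0.44.

0.44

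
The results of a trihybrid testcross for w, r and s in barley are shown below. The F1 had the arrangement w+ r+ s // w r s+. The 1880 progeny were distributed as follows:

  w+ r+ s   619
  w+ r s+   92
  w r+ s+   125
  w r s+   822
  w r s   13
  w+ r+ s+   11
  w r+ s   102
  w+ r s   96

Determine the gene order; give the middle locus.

The two rarest classes, w+ r+ s+ and w r s, are the double crossovers. Comparing them with the parentals, only the s allele has switched, so s is the middle locus and the order is r – s – w.

s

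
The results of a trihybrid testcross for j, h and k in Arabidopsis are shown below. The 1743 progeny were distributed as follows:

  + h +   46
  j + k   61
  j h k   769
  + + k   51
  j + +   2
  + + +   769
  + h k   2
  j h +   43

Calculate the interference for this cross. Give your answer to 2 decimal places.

The two most frequent reciprocal classes, j h k and + + +, are the parental types, so the F1 was j h k / + + +.
The two rarest classes, + h k and j + +, are the double crossovers. Comparing them with the parentals, only the j allele has switched, so j is the middle locus and the order is h – j – k.
h–j: (107 + 4)/1743 = 0.0637; j–k: (94 + 4)/1743 = 0.0562.
Expected DCO frequency = 0.0637 × 0.0562 ≈ 0.00358; observed = 4/1743 ≈ 0.00229.
Coefficient of coincidence = 0.00229/0.00358 ≈ 0.64; interference = 1 − 0.64 = 0.36.

0.36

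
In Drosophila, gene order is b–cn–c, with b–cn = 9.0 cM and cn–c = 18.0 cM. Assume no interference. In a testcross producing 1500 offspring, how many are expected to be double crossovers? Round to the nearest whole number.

24

Map distances give recombination frequencies of 0.090 and 0.180 for the two intervals.
With no interference, expected double-crossover frequency = 0.090 × 0.180 = 0.01620.
Expected number = 0.01620 × 1500 = 24.30 ≈ 24.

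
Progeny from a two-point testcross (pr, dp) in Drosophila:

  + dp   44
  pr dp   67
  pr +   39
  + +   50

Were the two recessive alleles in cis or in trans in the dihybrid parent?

cis

The two most frequent classes are + + (50) and pr dp (67); these are the parental (non-recombinant) types.
So the F1 carried + + on one chromosome and pr dp on the other — the recessive alleles are on the same chromosome (cis / coupling).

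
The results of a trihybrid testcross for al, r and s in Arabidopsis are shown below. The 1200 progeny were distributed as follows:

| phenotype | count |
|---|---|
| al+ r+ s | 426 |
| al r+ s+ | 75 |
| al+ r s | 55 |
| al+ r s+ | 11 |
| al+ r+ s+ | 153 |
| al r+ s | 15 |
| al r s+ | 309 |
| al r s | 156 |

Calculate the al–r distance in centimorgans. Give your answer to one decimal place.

The two most frequent reciprocal classes, al r s+ and al+ r+ s, are the parental types, so the F1 was al r s+ / al+ r+ s.
The two rarest classes, al+ r s+ and al r+ s, are the double crossovers. Comparing them with the parentals, only the al allele has switched, so al is the middle locus and the order is r – al – s.
Crossovers in the r–al interval produce the single-crossover classes al r+ s+ and al+ r s (75 + 55 = 130) plus the double crossovers (26).
RF(r–al) = (130 + 26) / 1200 = 156/1200 = 0.1300 → 13.0 centimorgans.

13.0 centimorgans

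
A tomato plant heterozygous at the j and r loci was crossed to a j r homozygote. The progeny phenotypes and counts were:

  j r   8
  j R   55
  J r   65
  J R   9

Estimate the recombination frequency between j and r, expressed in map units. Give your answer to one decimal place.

The two most frequent classes, J r (65) and j R (55), are the parental types, so the F1 was J r / j R.
The recombinant classes are J R and j r: 9 + 8 = 17.
Recombination frequency = 17/137 = 0.1241 ≈ 12.4%, i.e. 12.4 map units.

12.4 map units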